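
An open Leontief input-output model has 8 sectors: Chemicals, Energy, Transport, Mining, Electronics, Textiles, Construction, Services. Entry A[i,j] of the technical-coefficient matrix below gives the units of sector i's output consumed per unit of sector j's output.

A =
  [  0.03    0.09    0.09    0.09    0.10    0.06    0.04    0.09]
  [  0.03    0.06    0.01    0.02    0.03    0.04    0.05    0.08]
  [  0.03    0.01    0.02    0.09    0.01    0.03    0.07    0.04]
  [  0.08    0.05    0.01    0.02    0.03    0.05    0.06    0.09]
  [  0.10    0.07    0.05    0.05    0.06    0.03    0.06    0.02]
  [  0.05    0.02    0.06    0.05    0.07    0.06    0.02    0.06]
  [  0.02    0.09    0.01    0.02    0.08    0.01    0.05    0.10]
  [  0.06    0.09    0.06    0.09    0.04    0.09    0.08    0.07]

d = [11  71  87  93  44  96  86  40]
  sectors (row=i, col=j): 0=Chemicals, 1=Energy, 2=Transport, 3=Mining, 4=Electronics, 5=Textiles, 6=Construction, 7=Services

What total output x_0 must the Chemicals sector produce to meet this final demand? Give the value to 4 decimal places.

78.7142

Form M = I − A:
  [  0.97   -0.09   -0.09   -0.09   -0.10   -0.06   -0.04   -0.09]
  [ -0.03    0.94   -0.01   -0.02   -0.03   -0.04   -0.05   -0.08]
  [ -0.03   -0.01    0.98   -0.09   -0.01   -0.03   -0.07   -0.04]
  [ -0.08   -0.05   -0.01    0.98   -0.03   -0.05   -0.06   -0.09]
  [ -0.10   -0.07   -0.05   -0.05    0.94   -0.03   -0.06   -0.02]
  [ -0.05   -0.02   -0.06   -0.05   -0.07    0.94   -0.02   -0.06]
  [ -0.02   -0.09   -0.01   -0.02   -0.08   -0.01    0.95   -0.10]
  [ -0.06   -0.09   -0.06   -0.09   -0.04   -0.09   -0.08    0.93]
Leontief inverse L = M⁻¹:
  [  1.0841    0.1506    0.1275    0.1440    0.1491    0.1082    0.0971    0.1579]
  [  0.0580    1.0977    0.0325    0.0500    0.0603    0.0685    0.0812    0.1207]
  [  0.0567    0.0438    1.0384    0.1156    0.0381    0.0547    0.0988    0.0801]
  [  0.1141    0.0977    0.0408    1.0596    0.0703    0.0859    0.0980    0.1413]
  [  0.1374    0.1191    0.0806    0.0909    1.1026    0.0646    0.1010    0.0745]
  [  0.0870    0.0608    0.0889    0.0894    0.1058    1.0936    0.0576    0.1051]
  [  0.0553    0.1362    0.0355    0.0548    0.1144    0.0426    1.0886    0.1462]
  [  0.1093    0.1509    0.0974    0.1414    0.0922    0.1377    0.1335    1.1419]
Total output x = L · d:
  x_0 = 1.0841·11 + 0.1506·71 + 0.1275·87 + 0.1440·93 + 0.1491·44 + 0.1082·96 + 0.0971·86 + 0.1579·40 = 78.7142
  x_1 = 0.0580·11 + 1.0977·71 + 0.0325·87 + 0.0500·93 + 0.0603·44 + 0.0685·96 + 0.0812·86 + 0.1207·40 = 107.0870
  x_2 = 0.0567·11 + 0.0438·71 + 1.0384·87 + 0.1156·93 + 0.0381·44 + 0.0547·96 + 0.0988·86 + 0.0801·40 = 123.4503
  x_3 = 0.1141·11 + 0.0977·71 + 0.0408·87 + 1.0596·93 + 0.0703·44 + 0.0859·96 + 0.0980·86 + 0.1413·40 = 135.7036
  x_4 = 0.1374·11 + 0.1191·71 + 0.0806·87 + 0.0909·93 + 1.1026·44 + 0.0646·96 + 0.1010·86 + 0.0745·40 = 91.8216
  x_5 = 0.0870·11 + 0.0608·71 + 0.0889·87 + 0.0894·93 + 0.1058·44 + 1.0936·96 + 0.0576·86 + 0.1051·40 = 140.1252
  x_6 = 0.0553·11 + 0.1362·71 + 0.0355·87 + 0.0548·93 + 0.1144·44 + 0.0426·96 + 1.0886·86 + 0.1462·40 = 127.0596
  x_7 = 0.1093·11 + 0.1509·71 + 0.0974·87 + 0.1414·93 + 0.0922·44 + 0.1377·96 + 0.1335·86 + 1.1419·40 = 107.9892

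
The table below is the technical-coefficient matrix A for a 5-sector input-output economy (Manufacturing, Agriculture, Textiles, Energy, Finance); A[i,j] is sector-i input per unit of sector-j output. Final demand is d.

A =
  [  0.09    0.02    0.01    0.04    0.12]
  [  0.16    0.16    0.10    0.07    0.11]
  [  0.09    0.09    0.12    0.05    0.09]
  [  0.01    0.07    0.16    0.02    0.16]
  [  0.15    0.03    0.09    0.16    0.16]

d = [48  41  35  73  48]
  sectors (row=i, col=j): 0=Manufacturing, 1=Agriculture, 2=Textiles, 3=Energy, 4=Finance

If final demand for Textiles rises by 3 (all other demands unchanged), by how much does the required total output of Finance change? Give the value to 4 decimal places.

Form M = I − A:
  [  0.91   -0.02   -0.01   -0.04   -0.12]
  [ -0.16    0.84   -0.10   -0.07   -0.11]
  [ -0.09   -0.09    0.88   -0.05   -0.09]
  [ -0.01   -0.07   -0.16    0.98   -0.16]
  [ -0.15   -0.03   -0.09   -0.16    0.84]
Leontief inverse L = M⁻¹:
  [  1.1449    0.0468    0.0532    0.0840    0.1914]
  [  0.2808    1.2399    0.1974    0.1513    0.2525]
  [  0.1775    0.1484    1.1952    0.1105    0.1939]
  [  0.1020    0.1285    0.2409    1.0892    0.2647]
  [  0.2529    0.0930    0.1905    0.2397    1.3049]
Total output x = L · d:
  x_0 = 1.1449·48 + 0.0468·41 + 0.0532·35 + 0.0840·73 + 0.1914·48 = 74.0536
  x_1 = 0.2808·48 + 1.2399·41 + 0.1974·35 + 0.1513·73 + 0.2525·48 = 94.3915
  x_2 = 0.1775·48 + 0.1484·41 + 1.1952·35 + 0.1105·73 + 0.1939·48 = 73.8051
  x_3 = 0.1020·48 + 0.1285·41 + 0.2409·35 + 1.0892·73 + 0.2647·48 = 110.8135
  x_4 = 0.2529·48 + 0.0930·41 + 0.1905·35 + 0.2397·73 + 1.3049·48 = 102.7529
Δx_4 = L[4,2] · Δd_2 = 0.1905 · 3 = 0.5714

0.5714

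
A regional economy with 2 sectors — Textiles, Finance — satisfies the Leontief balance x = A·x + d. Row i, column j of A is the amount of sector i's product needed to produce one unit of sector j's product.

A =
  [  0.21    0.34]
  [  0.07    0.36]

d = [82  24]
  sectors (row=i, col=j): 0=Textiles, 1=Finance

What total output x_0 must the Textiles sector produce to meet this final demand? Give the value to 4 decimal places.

125.8614

Form M = I − A:
  [  0.79   -0.34]
  [ -0.07    0.64]
Leontief inverse L = M⁻¹:
  [  1.3284    0.7057]
  [  0.1453    1.6397]
Total output x = L · d:
  x_0 = 1.3284·82 + 0.7057·24 = 125.8614
  x_1 = 0.1453·82 + 1.6397·24 = 51.2661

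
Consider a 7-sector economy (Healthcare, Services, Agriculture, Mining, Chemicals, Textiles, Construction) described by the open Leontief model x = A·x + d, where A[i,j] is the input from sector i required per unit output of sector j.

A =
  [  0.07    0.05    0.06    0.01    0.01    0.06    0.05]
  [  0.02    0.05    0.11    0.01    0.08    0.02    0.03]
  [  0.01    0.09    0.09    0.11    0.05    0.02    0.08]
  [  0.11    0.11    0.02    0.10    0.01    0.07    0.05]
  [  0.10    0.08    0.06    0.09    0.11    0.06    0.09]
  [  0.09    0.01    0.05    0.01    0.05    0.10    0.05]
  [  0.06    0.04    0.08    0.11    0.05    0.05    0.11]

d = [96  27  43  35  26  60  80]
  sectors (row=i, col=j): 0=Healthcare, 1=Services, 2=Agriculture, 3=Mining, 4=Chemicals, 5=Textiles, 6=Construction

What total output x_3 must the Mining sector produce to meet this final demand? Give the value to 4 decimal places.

78.2875

Form M = I − A:
  [  0.93   -0.05   -0.06   -0.01   -0.01   -0.06   -0.05]
  [ -0.02    0.95   -0.11   -0.01   -0.08   -0.02   -0.03]
  [ -0.01   -0.09    0.91   -0.11   -0.05   -0.02   -0.08]
  [ -0.11   -0.11   -0.02    0.90   -0.01   -0.07   -0.05]
  [ -0.10   -0.08   -0.06   -0.09    0.89   -0.06   -0.09]
  [ -0.09   -0.01   -0.05   -0.01   -0.05    0.90   -0.05]
  [ -0.06   -0.04   -0.08   -0.11   -0.05   -0.05    0.89]
Leontief inverse L = M⁻¹:
  [  1.1004    0.0792    0.0975    0.0398    0.0350    0.0874    0.0839]
  [  0.0525    1.0889    0.1525    0.0519    0.1142    0.0467    0.0704]
  [  0.0594    0.1449    1.1450    0.1682    0.0907    0.0591    0.1331]
  [  0.1610    0.1564    0.0721    1.1409    0.0445    0.1128    0.0957]
  [  0.1695    0.1451    0.1292    0.1563    1.1630    0.1159    0.1589]
  [  0.1317    0.0433    0.0907    0.0448    0.0800    1.1368    0.0915]
  [  0.1187    0.0972    0.1376    0.1724    0.0910    0.0976    1.1703]
Total output x = L · d:
  x_0 = 1.1004·96 + 0.0792·27 + 0.0975·43 + 0.0398·35 + 0.0350·26 + 0.0874·60 + 0.0839·80 = 126.2221
  x_1 = 0.0525·96 + 1.0889·27 + 0.1525·43 + 0.0519·35 + 0.1142·26 + 0.0467·60 + 0.0704·80 = 54.2223
  x_2 = 0.0594·96 + 0.1449·27 + 1.1450·43 + 0.1682·35 + 0.0907·26 + 0.0591·60 + 0.1331·80 = 81.2891
  x_3 = 0.1610·96 + 0.1564·27 + 0.0721·43 + 1.1409·35 + 0.0445·26 + 0.1128·60 + 0.0957·80 = 78.2875
  x_4 = 0.1695·96 + 0.1451·27 + 0.1292·43 + 0.1563·35 + 1.1630·26 + 0.1159·60 + 0.1589·80 = 81.1235
  x_5 = 0.1317·96 + 0.0433·27 + 0.0907·43 + 0.0448·35 + 0.0800·26 + 1.1368·60 + 0.0915·80 = 96.8851
  x_6 = 0.1187·96 + 0.0972·27 + 0.1376·43 + 0.1724·35 + 0.0910·26 + 0.0976·60 + 1.1703·80 = 127.8173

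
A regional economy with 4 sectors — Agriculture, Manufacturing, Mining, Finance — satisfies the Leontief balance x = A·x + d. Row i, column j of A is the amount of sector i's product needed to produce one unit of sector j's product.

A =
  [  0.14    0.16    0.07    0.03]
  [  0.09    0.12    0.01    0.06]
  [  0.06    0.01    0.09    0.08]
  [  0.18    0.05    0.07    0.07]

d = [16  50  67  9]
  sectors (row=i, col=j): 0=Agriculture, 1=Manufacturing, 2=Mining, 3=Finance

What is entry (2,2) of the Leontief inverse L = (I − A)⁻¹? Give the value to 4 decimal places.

L[2,2] = 1.1150

Form M = I − A:
  [  0.86   -0.16   -0.07   -0.03]
  [ -0.09    0.88   -0.01   -0.06]
  [ -0.06   -0.01    0.91   -0.08]
  [ -0.18   -0.05   -0.07    0.93]
Leontief inverse L = M⁻¹:
  [  1.2062    0.2240    0.1000    0.0620]
  [  0.1415    1.1671    0.0301    0.0824]
  [  0.1030    0.0372    1.1150    0.1016]
  [  0.2488    0.1089    0.1049    1.0993]
Total output x = L · d:
  x_0 = 1.2062·16 + 0.2240·50 + 0.1000·67 + 0.0620·9 = 37.7552
  x_1 = 0.1415·16 + 1.1671·50 + 0.0301·67 + 0.0824·9 = 63.3752
  x_2 = 0.1030·16 + 0.0372·50 + 1.1150·67 + 0.1016·9 = 79.1285
  x_3 = 0.2488·16 + 0.1089·50 + 0.1049·67 + 1.0993·9 = 26.3480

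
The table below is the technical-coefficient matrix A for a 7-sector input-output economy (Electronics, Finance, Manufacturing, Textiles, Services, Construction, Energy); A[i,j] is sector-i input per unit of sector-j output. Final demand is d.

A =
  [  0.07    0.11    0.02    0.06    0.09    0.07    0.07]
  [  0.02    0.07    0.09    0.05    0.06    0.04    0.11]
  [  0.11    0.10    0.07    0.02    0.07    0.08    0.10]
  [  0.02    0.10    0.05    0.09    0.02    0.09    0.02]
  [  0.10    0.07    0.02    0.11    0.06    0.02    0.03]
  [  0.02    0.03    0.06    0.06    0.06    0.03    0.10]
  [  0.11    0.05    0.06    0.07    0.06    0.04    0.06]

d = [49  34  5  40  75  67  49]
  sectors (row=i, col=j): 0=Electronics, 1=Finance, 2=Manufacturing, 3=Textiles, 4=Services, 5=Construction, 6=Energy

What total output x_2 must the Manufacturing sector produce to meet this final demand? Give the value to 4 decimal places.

50.6269

Form M = I − A:
  [  0.93   -0.11   -0.02   -0.06   -0.09   -0.07   -0.07]
  [ -0.02    0.93   -0.09   -0.05   -0.06   -0.04   -0.11]
  [ -0.11   -0.10    0.93   -0.02   -0.07   -0.08   -0.10]
  [ -0.02   -0.10   -0.05    0.91   -0.02   -0.09   -0.02]
  [ -0.10   -0.07   -0.02   -0.11    0.94   -0.02   -0.03]
  [ -0.02   -0.03   -0.06   -0.06   -0.06    0.97   -0.10]
  [ -0.11   -0.05   -0.06   -0.07   -0.06   -0.04    0.94]
Leontief inverse L = M⁻¹:
  [  1.1224    0.1740    0.0661    0.1196    0.1416    0.1130    0.1301]
  [  0.0753    1.1292    0.1346    0.1011    0.1073    0.0816    0.1663]
  [  0.1758    0.1740    1.1228    0.0837    0.1327    0.1301    0.1728]
  [  0.0558    0.1506    0.0908    1.1337    0.0585    0.1270    0.0709]
  [  0.1419    0.1292    0.0568    0.1609    1.1021    0.0611    0.0768]
  [  0.0653    0.0784    0.0945    0.1036    0.0975    1.0642    0.1426]
  [  0.1626    0.1143    0.1010    0.1238    0.1096    0.0845    1.1152]
Total output x = L · d:
  x_0 = 1.1224·49 + 0.1740·34 + 0.0661·5 + 0.1196·40 + 0.1416·75 + 0.1130·67 + 0.1301·49 = 90.5932
  x_1 = 0.0753·49 + 1.1292·34 + 0.1346·5 + 0.1011·40 + 0.1073·75 + 0.0816·67 + 0.1663·49 = 68.4622
  x_2 = 0.1758·49 + 0.1740·34 + 1.1228·5 + 0.0837·40 + 0.1327·75 + 0.1301·67 + 0.1728·49 = 50.6269
  x_3 = 0.0558·49 + 0.1506·34 + 0.0908·5 + 1.1337·40 + 0.0585·75 + 0.1270·67 + 0.0709·49 = 70.0280
  x_4 = 0.1419·49 + 0.1292·34 + 0.0568·5 + 0.1609·40 + 1.1021·75 + 0.0611·67 + 0.0768·49 = 108.5788
  x_5 = 0.0653·49 + 0.0784·34 + 0.0945·5 + 0.1036·40 + 0.0975·75 + 1.0642·67 + 0.1426·49 = 96.0860
  x_6 = 0.1626·49 + 0.1143·34 + 0.1010·5 + 0.1238·40 + 0.1096·75 + 0.0845·67 + 1.1152·49 = 85.8363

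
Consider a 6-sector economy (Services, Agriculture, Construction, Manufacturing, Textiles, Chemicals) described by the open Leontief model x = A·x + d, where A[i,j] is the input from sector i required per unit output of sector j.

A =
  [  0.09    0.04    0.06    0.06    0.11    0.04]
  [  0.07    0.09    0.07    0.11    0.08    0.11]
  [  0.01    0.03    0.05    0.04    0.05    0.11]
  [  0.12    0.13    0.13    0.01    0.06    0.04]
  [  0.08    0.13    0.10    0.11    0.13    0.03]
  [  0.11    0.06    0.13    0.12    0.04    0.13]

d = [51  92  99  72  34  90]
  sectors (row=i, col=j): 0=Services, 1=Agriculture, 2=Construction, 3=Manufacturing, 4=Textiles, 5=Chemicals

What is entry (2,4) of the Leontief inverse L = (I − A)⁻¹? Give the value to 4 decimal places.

Form M = I − A:
  [  0.91   -0.04   -0.06   -0.06   -0.11   -0.04]
  [ -0.07    0.91   -0.07   -0.11   -0.08   -0.11]
  [ -0.01   -0.03    0.95   -0.04   -0.05   -0.11]
  [ -0.12   -0.13   -0.13    0.99   -0.06   -0.04]
  [ -0.08   -0.13   -0.10   -0.11    0.87   -0.03]
  [ -0.11   -0.06   -0.13   -0.12   -0.04    0.87]
Leontief inverse L = M⁻¹:
  [  1.1502    0.1026    0.1274    0.1170    0.1745    0.0934]
  [  0.1536    1.1729    0.1644    0.1869    0.1584    0.1902]
  [  0.0563    0.0745    1.1047    0.0856    0.0907    0.1588]
  [  0.1850    0.1955    0.2033    1.0797    0.1327    0.1131]
  [  0.1654    0.2229    0.1969    0.1919    1.2205    0.1116]
  [  0.1976    0.1422    0.2296    0.1982    0.1210    1.2188]
Total output x = L · d:
  x_0 = 1.1502·51 + 0.1026·92 + 0.1274·99 + 0.1170·72 + 0.1745·34 + 0.0934·90 = 103.4629
  x_1 = 0.1536·51 + 1.1729·92 + 0.1644·99 + 0.1869·72 + 0.1584·34 + 0.1902·90 = 167.9821
  x_2 = 0.0563·51 + 0.0745·92 + 1.1047·99 + 0.0856·72 + 0.0907·34 + 0.1588·90 = 142.6305
  x_3 = 0.1850·51 + 0.1955·92 + 0.2033·99 + 1.0797·72 + 0.1327·34 + 0.1131·90 = 139.9809
  x_4 = 0.1654·51 + 0.2229·92 + 0.1969·99 + 0.1919·72 + 1.2205·34 + 0.1116·90 = 113.7870
  x_5 = 0.1976·51 + 0.1422·92 + 0.2296·99 + 0.1982·72 + 0.1210·34 + 1.2188·90 = 173.9667

L[2,4] = 0.0907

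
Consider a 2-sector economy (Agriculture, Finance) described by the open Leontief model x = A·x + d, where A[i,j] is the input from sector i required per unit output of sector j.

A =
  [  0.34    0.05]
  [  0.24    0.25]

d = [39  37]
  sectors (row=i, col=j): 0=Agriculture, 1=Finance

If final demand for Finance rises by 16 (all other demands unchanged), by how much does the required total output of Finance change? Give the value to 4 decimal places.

Form M = I − A:
  [  0.66   -0.05]
  [ -0.24    0.75]
Leontief inverse L = M⁻¹:
  [  1.5528    0.1035]
  [  0.4969    1.3665]
Total output x = L · d:
  x_0 = 1.5528·39 + 0.1035·37 = 64.3892
  x_1 = 0.4969·39 + 1.3665·37 = 69.9379
Δx_1 = L[1,1] · Δd_1 = 1.3665 · 16 = 21.8634

21.8634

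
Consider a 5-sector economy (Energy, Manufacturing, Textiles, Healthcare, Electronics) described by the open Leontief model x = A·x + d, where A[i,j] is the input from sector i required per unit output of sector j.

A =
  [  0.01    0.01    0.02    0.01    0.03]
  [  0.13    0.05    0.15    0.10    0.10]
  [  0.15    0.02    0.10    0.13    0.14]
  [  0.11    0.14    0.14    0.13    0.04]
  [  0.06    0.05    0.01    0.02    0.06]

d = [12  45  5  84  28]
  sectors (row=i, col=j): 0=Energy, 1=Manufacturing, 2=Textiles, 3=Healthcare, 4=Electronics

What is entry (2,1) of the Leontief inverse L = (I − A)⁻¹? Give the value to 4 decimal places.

L[2,1] = 0.0645

Form M = I − A:
  [  0.99   -0.01   -0.02   -0.01   -0.03]
  [ -0.13    0.95   -0.15   -0.10   -0.10]
  [ -0.15   -0.02    0.90   -0.13   -0.14]
  [ -0.11   -0.14   -0.14    0.87   -0.04]
  [ -0.06   -0.05   -0.01   -0.02    0.94]
Leontief inverse L = M⁻¹:
  [  1.0211    0.0162    0.0288    0.0188    0.0394]
  [  0.2037    1.0919    0.2137    0.1635    0.1614]
  [  0.2165    0.0645    1.1580    0.1874    0.1942]
  [  0.2005    0.1911    0.2258    1.2100    0.1118]
  [  0.0826    0.0639    0.0303    0.0376    1.0794]
Total output x = L · d:
  x_0 = 1.0211·12 + 0.0162·45 + 0.0288·5 + 0.0188·84 + 0.0394·28 = 15.8075
  x_1 = 0.2037·12 + 1.0919·45 + 0.2137·5 + 0.1635·84 + 0.1614·28 = 70.9009
  x_2 = 0.2165·12 + 0.0645·45 + 1.1580·5 + 0.1874·84 + 0.1942·28 = 32.4697
  x_3 = 0.2005·12 + 0.1911·45 + 0.2258·5 + 1.2100·84 + 0.1118·28 = 116.9043
  x_4 = 0.0826·12 + 0.0639·45 + 0.0303·5 + 0.0376·84 + 1.0794·28 = 37.4003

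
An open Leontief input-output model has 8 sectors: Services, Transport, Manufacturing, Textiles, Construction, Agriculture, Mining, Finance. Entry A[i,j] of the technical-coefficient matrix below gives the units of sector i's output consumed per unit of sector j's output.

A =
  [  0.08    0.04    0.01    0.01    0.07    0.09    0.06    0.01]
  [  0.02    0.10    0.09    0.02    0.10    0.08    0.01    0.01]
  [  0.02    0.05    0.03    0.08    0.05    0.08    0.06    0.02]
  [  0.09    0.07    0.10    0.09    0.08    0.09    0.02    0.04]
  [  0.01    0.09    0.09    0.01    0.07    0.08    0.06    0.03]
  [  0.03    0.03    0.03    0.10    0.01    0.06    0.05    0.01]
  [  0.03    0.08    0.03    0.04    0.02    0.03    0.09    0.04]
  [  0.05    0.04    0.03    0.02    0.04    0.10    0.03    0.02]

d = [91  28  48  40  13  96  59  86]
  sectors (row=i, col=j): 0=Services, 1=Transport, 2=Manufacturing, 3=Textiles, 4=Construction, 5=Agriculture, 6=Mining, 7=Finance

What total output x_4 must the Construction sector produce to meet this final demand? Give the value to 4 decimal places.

51.5437

Form M = I − A:
  [  0.92   -0.04   -0.01   -0.01   -0.07   -0.09   -0.06   -0.01]
  [ -0.02    0.90   -0.09   -0.02   -0.10   -0.08   -0.01   -0.01]
  [ -0.02   -0.05    0.97   -0.08   -0.05   -0.08   -0.06   -0.02]
  [ -0.09   -0.07   -0.10    0.91   -0.08   -0.09   -0.02   -0.04]
  [ -0.01   -0.09   -0.09   -0.01    0.93   -0.08   -0.06   -0.03]
  [ -0.03   -0.03   -0.03   -0.10   -0.01    0.94   -0.05   -0.01]
  [ -0.03   -0.08   -0.03   -0.04   -0.02   -0.03    0.91   -0.04]
  [ -0.05   -0.04   -0.03   -0.02   -0.04   -0.10   -0.03    0.98]
Leontief inverse L = M⁻¹:
  [  1.1028    0.0778    0.0395    0.0376    0.1011    0.1331    0.0917    0.0226]
  [  0.0420    1.1483    0.1322    0.0561    0.1420    0.1344    0.0429    0.0246]
  [  0.0466    0.0930    1.0679    0.1163    0.0858    0.1284    0.0909    0.0356]
  [  0.1301    0.1306    0.1527    1.1406    0.1360    0.1659    0.0652    0.0608]
  [  0.0323    0.1380    0.1293    0.0467    1.1089    0.1326    0.0951    0.0455]
  [  0.0558    0.0646    0.0611    0.1326    0.0403    1.1009    0.0752    0.0234]
  [  0.0530    0.1207    0.0622    0.0677    0.0533    0.0731    1.1186    0.0538]
  [  0.0707    0.0723    0.0566    0.0486    0.0674    0.1396    0.0563    1.0308]
Total output x = L · d:
  x_0 = 1.1028·91 + 0.0778·28 + 0.0395·48 + 0.0376·40 + 0.1011·13 + 0.1331·96 + 0.0917·59 + 0.0226·86 = 127.3835
  x_1 = 0.0420·91 + 1.1483·28 + 0.1322·48 + 0.0561·40 + 0.1420·13 + 0.1344·96 + 0.0429·59 + 0.0246·86 = 63.9571
  x_2 = 0.0466·91 + 0.0930·28 + 1.0679·48 + 0.1163·40 + 0.0858·13 + 0.1284·96 + 0.0909·59 + 0.0356·86 = 84.6226
  x_3 = 0.1301·91 + 0.1306·28 + 0.1527·48 + 1.1406·40 + 0.1360·13 + 0.1659·96 + 0.0652·59 + 0.0608·86 = 95.2168
  x_4 = 0.0323·91 + 0.1380·28 + 0.1293·48 + 0.0467·40 + 1.1089·13 + 0.1326·96 + 0.0951·59 + 0.0455·86 = 51.5437
  x_5 = 0.0558·91 + 0.0646·28 + 0.0611·48 + 0.1326·40 + 0.0403·13 + 1.1009·96 + 0.0752·59 + 0.0234·86 = 127.7882
  x_6 = 0.0530·91 + 0.1207·28 + 0.0622·48 + 0.0677·40 + 0.0533·13 + 0.0731·96 + 1.1186·59 + 0.0538·86 = 92.2248
  x_7 = 0.0707·91 + 0.0723·28 + 0.0566·48 + 0.0486·40 + 0.0674·13 + 0.1396·96 + 0.0563·59 + 1.0308·86 = 119.3651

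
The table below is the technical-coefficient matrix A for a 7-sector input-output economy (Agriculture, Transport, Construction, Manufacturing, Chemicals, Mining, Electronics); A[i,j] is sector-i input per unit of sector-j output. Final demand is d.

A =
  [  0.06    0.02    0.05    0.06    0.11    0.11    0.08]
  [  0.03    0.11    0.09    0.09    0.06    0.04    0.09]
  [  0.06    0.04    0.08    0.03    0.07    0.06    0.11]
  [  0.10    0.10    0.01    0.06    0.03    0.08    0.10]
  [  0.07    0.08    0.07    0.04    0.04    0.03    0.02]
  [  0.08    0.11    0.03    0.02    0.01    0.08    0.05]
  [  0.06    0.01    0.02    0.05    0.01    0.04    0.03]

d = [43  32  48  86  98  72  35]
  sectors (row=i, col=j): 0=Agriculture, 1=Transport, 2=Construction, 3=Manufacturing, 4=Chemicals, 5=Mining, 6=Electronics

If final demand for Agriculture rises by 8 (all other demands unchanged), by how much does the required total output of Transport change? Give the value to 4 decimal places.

0.6813

Form M = I − A:
  [  0.94   -0.02   -0.05   -0.06   -0.11   -0.11   -0.08]
  [ -0.03    0.89   -0.09   -0.09   -0.06   -0.04   -0.09]
  [ -0.06   -0.04    0.92   -0.03   -0.07   -0.06   -0.11]
  [ -0.10   -0.10   -0.01    0.94   -0.03   -0.08   -0.10]
  [ -0.07   -0.08   -0.07   -0.04    0.96   -0.03   -0.02]
  [ -0.08   -0.11   -0.03   -0.02   -0.01    0.92   -0.05]
  [ -0.06   -0.01   -0.02   -0.05   -0.01   -0.04    0.97]
Leontief inverse L = M⁻¹:
  [  1.1150    0.0744    0.0881    0.0976    0.1449    0.1612    0.1302]
  [  0.0852    1.1687    0.1343    0.1359    0.0994    0.0914    0.1515]
  [  0.1077    0.0841    1.1165    0.0656    0.1038    0.1053    0.1576]
  [  0.1516    0.1538    0.0481    1.1037    0.0680    0.1329    0.1543]
  [  0.1081    0.1209    0.1038    0.0724    1.0728    0.0691    0.0650]
  [  0.1198    0.1555    0.0643    0.0554    0.0426    1.1226    0.0960]
  [  0.0859    0.0340    0.0361    0.0687    0.0284    0.0669    1.0564]
Total output x = L · d:
  x_0 = 1.1150·43 + 0.0744·32 + 0.0881·48 + 0.0976·86 + 0.1449·98 + 0.1612·72 + 0.1302·35 = 93.3131
  x_1 = 0.0852·43 + 1.1687·32 + 0.1343·48 + 0.1359·86 + 0.0994·98 + 0.0914·72 + 0.1515·35 = 80.8097
  x_2 = 0.1077·43 + 0.0841·32 + 1.1165·48 + 0.0656·86 + 0.1038·98 + 0.1053·72 + 0.1576·35 = 89.8241
  x_3 = 0.1516·43 + 0.1538·32 + 0.0481·48 + 1.1037·86 + 0.0680·98 + 0.1329·72 + 0.1543·35 = 130.2987
  x_4 = 0.1081·43 + 0.1209·32 + 0.1038·48 + 0.0724·86 + 1.0728·98 + 0.0691·72 + 0.0650·35 = 132.1108
  x_5 = 0.1198·43 + 0.1555·32 + 0.0643·48 + 0.0554·86 + 0.0426·98 + 1.1226·72 + 0.0960·35 = 106.3327
  x_6 = 0.0859·43 + 0.0340·32 + 0.0361·48 + 0.0687·86 + 0.0284·98 + 0.0669·72 + 1.0564·35 = 57.0028
Δx_1 = L[1,0] · Δd_0 = 0.0852 · 8 = 0.6813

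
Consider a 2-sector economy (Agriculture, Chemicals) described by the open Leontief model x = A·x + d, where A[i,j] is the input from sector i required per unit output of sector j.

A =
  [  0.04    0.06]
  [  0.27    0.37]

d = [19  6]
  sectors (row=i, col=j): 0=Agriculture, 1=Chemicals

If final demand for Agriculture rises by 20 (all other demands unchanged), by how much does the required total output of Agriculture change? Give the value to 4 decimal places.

Form M = I − A:
  [  0.96   -0.06]
  [ -0.27    0.63]
Leontief inverse L = M⁻¹:
  [  1.0703    0.1019]
  [  0.4587    1.6310]
Total output x = L · d:
  x_0 = 1.0703·19 + 0.1019·6 = 20.9480
  x_1 = 0.4587·19 + 1.6310·6 = 18.5015
Δx_0 = L[0,0] · Δd_0 = 1.0703 · 20 = 21.4067

21.4067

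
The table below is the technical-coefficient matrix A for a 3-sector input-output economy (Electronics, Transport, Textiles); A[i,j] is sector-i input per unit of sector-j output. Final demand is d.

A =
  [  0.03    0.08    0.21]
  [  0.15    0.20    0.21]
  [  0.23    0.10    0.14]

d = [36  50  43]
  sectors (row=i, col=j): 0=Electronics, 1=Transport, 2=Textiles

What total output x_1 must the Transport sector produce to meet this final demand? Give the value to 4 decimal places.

Form M = I − A:
  [  0.97   -0.08   -0.21]
  [ -0.15    0.80   -0.21]
  [ -0.23   -0.10    0.86]
Leontief inverse L = M⁻¹:
  [  1.1286    0.1519    0.3127]
  [  0.3000    1.3297    0.3980]
  [  0.3367    0.1953    1.2927]
Total output x = L · d:
  x_0 = 1.1286·36 + 0.1519·50 + 0.3127·43 = 61.6708
  x_1 = 0.3000·36 + 1.3297·50 + 0.3980·43 = 94.3991
  x_2 = 0.3367·36 + 0.1953·50 + 1.2927·43 = 77.4700

94.3991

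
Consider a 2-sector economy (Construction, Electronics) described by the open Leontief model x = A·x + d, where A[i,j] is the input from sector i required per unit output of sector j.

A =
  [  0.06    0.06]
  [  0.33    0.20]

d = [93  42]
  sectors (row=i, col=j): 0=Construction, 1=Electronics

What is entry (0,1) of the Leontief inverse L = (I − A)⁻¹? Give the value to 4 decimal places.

L[0,1] = 0.0819

Form M = I − A:
  [  0.94   -0.06]
  [ -0.33    0.80]
Leontief inverse L = M⁻¹:
  [  1.0926    0.0819]
  [  0.4507    1.2838]
Total output x = L · d:
  x_0 = 1.0926·93 + 0.0819·42 = 105.0533
  x_1 = 0.4507·93 + 1.2838·42 = 95.8345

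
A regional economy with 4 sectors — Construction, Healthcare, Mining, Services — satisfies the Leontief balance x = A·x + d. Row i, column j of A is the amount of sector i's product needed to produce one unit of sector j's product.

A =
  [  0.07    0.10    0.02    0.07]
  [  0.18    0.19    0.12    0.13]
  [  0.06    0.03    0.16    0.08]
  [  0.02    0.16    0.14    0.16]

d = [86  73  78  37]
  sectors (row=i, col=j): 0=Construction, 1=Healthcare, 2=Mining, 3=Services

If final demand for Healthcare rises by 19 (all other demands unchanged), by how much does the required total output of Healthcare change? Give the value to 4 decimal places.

Form M = I − A:
  [  0.93   -0.10   -0.02   -0.07]
  [ -0.18    0.81   -0.12   -0.13]
  [ -0.06   -0.03    0.84   -0.08]
  [ -0.02   -0.16   -0.14    0.84]
Leontief inverse L = M⁻¹:
  [  1.1145    0.1649    0.0710    0.1252]
  [  0.2777    1.3273    0.2381    0.2512]
  [  0.0987    0.0850    1.2280    0.1383]
  [  0.0959    0.2709    0.2517    1.2644]
Total output x = L · d:
  x_0 = 1.1145·86 + 0.1649·73 + 0.0710·78 + 0.1252·37 = 118.0496
  x_1 = 0.2777·86 + 1.3273·73 + 0.2381·78 + 0.2512·37 = 148.6377
  x_2 = 0.0987·86 + 0.0850·73 + 1.2280·78 + 0.1383·37 = 115.5916
  x_3 = 0.0959·86 + 0.2709·73 + 0.2517·78 + 1.2644·37 = 94.4355
Δx_1 = L[1,1] · Δd_1 = 1.3273 · 19 = 25.2185

25.2185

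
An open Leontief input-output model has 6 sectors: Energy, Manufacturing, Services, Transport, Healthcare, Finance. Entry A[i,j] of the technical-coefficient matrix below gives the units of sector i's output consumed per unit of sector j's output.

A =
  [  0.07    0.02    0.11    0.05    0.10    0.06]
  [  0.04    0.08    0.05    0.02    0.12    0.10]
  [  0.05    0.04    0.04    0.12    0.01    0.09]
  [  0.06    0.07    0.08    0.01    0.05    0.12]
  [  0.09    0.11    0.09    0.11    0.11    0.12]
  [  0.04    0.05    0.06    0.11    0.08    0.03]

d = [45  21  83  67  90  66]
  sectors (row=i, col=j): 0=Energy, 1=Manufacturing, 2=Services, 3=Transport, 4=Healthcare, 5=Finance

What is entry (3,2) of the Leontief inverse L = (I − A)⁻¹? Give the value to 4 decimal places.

Form M = I − A:
  [  0.93   -0.02   -0.11   -0.05   -0.10   -0.06]
  [ -0.04    0.92   -0.05   -0.02   -0.12   -0.10]
  [ -0.05   -0.04    0.96   -0.12   -0.01   -0.09]
  [ -0.06   -0.07   -0.08    0.99   -0.05   -0.12]
  [ -0.09   -0.11   -0.09   -0.11    0.89   -0.12]
  [ -0.04   -0.05   -0.06   -0.11   -0.08    0.97]
Leontief inverse L = M⁻¹:
  [  1.1138    0.0644    0.1619    0.1078    0.1527    0.1228]
  [  0.0837    1.1298    0.1022    0.0778    0.1819    0.1633]
  [  0.0827    0.0748    1.0819    0.1582    0.0529    0.1393]
  [  0.0975    0.1102    0.1259    1.0632    0.1025    0.1733]
  [  0.1541    0.1798    0.1684    0.1887    1.1970    0.2151]
  [  0.0791    0.0928    0.1070    0.1544    0.1293    1.0904]
Total output x = L · d:
  x_0 = 1.1138·45 + 0.0644·21 + 0.1619·83 + 0.1078·67 + 0.1527·90 + 0.1228·66 = 93.9857
  x_1 = 0.0837·45 + 1.1298·21 + 0.1022·83 + 0.0778·67 + 0.1819·90 + 0.1633·66 = 68.3347
  x_2 = 0.0827·45 + 0.0748·21 + 1.0819·83 + 0.1582·67 + 0.0529·90 + 0.1393·66 = 119.6477
  x_3 = 0.0975·45 + 0.1102·21 + 0.1259·83 + 1.0632·67 + 0.1025·90 + 0.1733·66 = 109.0488
  x_4 = 0.1541·45 + 0.1798·21 + 0.1684·83 + 0.1887·67 + 1.1970·90 + 0.2151·66 = 159.2586
  x_5 = 0.0791·45 + 0.0928·21 + 0.1070·83 + 0.1544·67 + 0.1293·90 + 1.0904·66 = 108.3413

L[3,2] = 0.1259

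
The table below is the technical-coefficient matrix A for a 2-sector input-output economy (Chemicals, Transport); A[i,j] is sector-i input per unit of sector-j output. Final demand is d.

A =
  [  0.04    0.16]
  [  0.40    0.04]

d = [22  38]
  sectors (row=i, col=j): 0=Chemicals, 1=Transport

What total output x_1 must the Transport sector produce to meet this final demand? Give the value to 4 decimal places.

Form M = I − A:
  [  0.96   -0.16]
  [ -0.40    0.96]
Leontief inverse L = M⁻¹:
  [  1.1194    0.1866]
  [  0.4664    1.1194]
Total output x = L · d:
  x_0 = 1.1194·22 + 0.1866·38 = 31.7164
  x_1 = 0.4664·22 + 1.1194·38 = 52.7985

52.7985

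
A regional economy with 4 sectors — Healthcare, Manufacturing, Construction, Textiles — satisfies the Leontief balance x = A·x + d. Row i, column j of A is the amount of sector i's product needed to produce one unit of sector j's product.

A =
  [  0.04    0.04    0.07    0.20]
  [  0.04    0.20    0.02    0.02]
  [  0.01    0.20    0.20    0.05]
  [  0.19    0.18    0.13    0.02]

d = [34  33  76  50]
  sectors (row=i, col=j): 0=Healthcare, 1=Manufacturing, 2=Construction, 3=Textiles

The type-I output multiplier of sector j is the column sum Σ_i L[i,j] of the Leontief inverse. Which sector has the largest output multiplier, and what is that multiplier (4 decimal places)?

Form M = I − A:
  [  0.96   -0.04   -0.07   -0.20]
  [ -0.04    0.80   -0.02   -0.02]
  [ -0.01   -0.20    0.80   -0.05]
  [ -0.19   -0.18   -0.13    0.98]
Leontief inverse L = M⁻¹:
  [  1.0952    0.1416    0.1373    0.2334]
  [  0.0616    1.2732    0.0438    0.0408]
  [  0.0434    0.3392    1.2754    0.0809]
  [  0.2294    0.3063    0.2039    1.0839]
Total output x = L · d:
  x_0 = 1.0952·34 + 0.1416·33 + 0.1373·76 + 0.2334·50 = 64.0140
  x_1 = 0.0616·34 + 1.2732·33 + 0.0438·76 + 0.0408·50 = 49.4817
  x_2 = 0.0434·34 + 0.3392·33 + 1.2754·76 + 0.0809·50 = 113.6453
  x_3 = 0.2294·34 + 0.3063·33 + 0.2039·76 + 1.0839·50 = 87.5952
Output multipliers (column sums of L):
  Healthcare: 1.4296
  Manufacturing: 2.0603
  Construction: 1.6604
  Textiles: 1.4389

Manufacturing (2.0603)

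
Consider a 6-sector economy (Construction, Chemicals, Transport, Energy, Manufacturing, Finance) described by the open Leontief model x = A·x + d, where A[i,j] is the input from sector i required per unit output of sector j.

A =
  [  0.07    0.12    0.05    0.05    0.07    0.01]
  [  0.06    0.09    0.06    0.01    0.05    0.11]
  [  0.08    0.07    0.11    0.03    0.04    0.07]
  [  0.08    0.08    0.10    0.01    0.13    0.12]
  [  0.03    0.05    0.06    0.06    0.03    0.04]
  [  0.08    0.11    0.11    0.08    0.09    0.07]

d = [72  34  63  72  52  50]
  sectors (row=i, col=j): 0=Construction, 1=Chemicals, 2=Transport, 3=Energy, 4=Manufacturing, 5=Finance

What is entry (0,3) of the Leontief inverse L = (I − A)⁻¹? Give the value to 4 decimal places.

L[0,3] = 0.0715

Form M = I − A:
  [  0.93   -0.12   -0.05   -0.05   -0.07   -0.01]
  [ -0.06    0.91   -0.06   -0.01   -0.05   -0.11]
  [ -0.08   -0.07    0.89   -0.03   -0.04   -0.07]
  [ -0.08   -0.08   -0.10    0.99   -0.13   -0.12]
  [ -0.03   -0.05   -0.06   -0.06    0.97   -0.04]
  [ -0.08   -0.11   -0.11   -0.08   -0.09    0.93]
Leontief inverse L = M⁻¹:
  [  1.1088    0.1722    0.0958    0.0715    0.1074    0.0533]
  [  0.1032    1.1482    0.1127    0.0382    0.0907    0.1542]
  [  0.1262    0.1298    1.1657    0.0573    0.0823    0.1154]
  [  0.1358    0.1544    0.1698    1.0489    0.1816    0.1757]
  [  0.0616    0.0898    0.0990    0.0774    1.0614    0.0744]
  [  0.1402    0.1879    0.1836    0.1152    0.1480    1.1341]
Total output x = L · d:
  x_0 = 1.1088·72 + 0.1722·34 + 0.0958·63 + 0.0715·72 + 0.1074·52 + 0.0533·50 = 105.1183
  x_1 = 0.1032·72 + 1.1482·34 + 0.1127·63 + 0.0382·72 + 0.0907·52 + 0.1542·50 = 68.7471
  x_2 = 0.1262·72 + 0.1298·34 + 1.1657·63 + 0.0573·72 + 0.0823·52 + 0.1154·50 = 101.1076
  x_3 = 0.1358·72 + 0.1544·34 + 0.1698·63 + 1.0489·72 + 0.1816·52 + 0.1757·50 = 119.4698
  x_4 = 0.0616·72 + 0.0898·34 + 0.0990·63 + 0.0774·72 + 1.0614·52 + 0.0744·50 = 78.2012
  x_5 = 0.1402·72 + 0.1879·34 + 0.1836·63 + 0.1152·72 + 0.1480·52 + 1.1341·50 = 100.7410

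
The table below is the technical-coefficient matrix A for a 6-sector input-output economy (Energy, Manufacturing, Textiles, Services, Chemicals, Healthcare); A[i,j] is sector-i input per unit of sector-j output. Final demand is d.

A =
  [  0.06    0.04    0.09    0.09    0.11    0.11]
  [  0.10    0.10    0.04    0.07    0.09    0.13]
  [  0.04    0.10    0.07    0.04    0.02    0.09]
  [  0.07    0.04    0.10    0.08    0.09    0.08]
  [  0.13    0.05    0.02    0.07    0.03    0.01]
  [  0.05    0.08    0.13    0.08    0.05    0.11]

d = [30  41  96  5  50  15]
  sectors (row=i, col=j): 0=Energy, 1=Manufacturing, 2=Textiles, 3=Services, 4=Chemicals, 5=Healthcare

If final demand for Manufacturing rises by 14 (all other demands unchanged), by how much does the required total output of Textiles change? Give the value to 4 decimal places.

Form M = I − A:
  [  0.94   -0.04   -0.09   -0.09   -0.11   -0.11]
  [ -0.10    0.90   -0.04   -0.07   -0.09   -0.13]
  [ -0.04   -0.10    0.93   -0.04   -0.02   -0.09]
  [ -0.07   -0.04   -0.10    0.92   -0.09   -0.08]
  [ -0.13   -0.05   -0.02   -0.07    0.97   -0.01]
  [ -0.05   -0.08   -0.13   -0.08   -0.05    0.89]
Leontief inverse L = M⁻¹:
  [  1.1252    0.1001    0.1591    0.1532    0.1639    0.1854]
  [  0.1724    1.1659    0.1158    0.1413    0.1544    0.2177]
  [  0.0871    0.1497    1.1225    0.0870    0.0629    0.1547]
  [  0.1292    0.0956    0.1630    1.1377    0.1402    0.1502]
  [  0.1720    0.0850    0.0643    0.1132    1.0734    0.0624]
  [  0.1127    0.1456    0.2016    0.1426    0.1052    1.1932]
Total output x = L · d:
  x_0 = 1.1252·30 + 0.1001·41 + 0.1591·96 + 0.1532·5 + 0.1639·50 + 0.1854·15 = 64.8770
  x_1 = 0.1724·30 + 1.1659·41 + 0.1158·96 + 0.1413·5 + 0.1544·50 + 0.2177·15 = 75.7826
  x_2 = 0.0871·30 + 0.1497·41 + 1.1225·96 + 0.0870·5 + 0.0629·50 + 0.1547·15 = 122.4087
  x_3 = 0.1292·30 + 0.0956·41 + 0.1630·96 + 1.1377·5 + 0.1402·50 + 0.1502·15 = 38.3891
  x_4 = 0.1720·30 + 0.0850·41 + 0.0643·96 + 0.1132·5 + 1.0734·50 + 0.0624·15 = 69.9838
  x_5 = 0.1127·30 + 0.1456·41 + 0.2016·96 + 0.1426·5 + 0.1052·50 + 1.1932·15 = 52.5729
Δx_2 = L[2,1] · Δd_1 = 0.1497 · 14 = 2.0958

2.0958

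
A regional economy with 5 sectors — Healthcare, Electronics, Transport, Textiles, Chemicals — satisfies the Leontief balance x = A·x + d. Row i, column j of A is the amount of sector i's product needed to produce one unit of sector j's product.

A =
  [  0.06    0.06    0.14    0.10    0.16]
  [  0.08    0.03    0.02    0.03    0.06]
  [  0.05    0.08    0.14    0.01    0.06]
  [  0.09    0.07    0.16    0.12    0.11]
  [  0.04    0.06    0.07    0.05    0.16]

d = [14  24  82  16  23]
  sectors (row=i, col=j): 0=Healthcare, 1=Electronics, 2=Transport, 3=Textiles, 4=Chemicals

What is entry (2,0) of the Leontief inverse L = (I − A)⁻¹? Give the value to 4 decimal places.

Form M = I − A:
  [  0.94   -0.06   -0.14   -0.10   -0.16]
  [ -0.08    0.97   -0.02   -0.03   -0.06]
  [ -0.05   -0.08    0.86   -0.01   -0.06]
  [ -0.09   -0.07   -0.16    0.88   -0.11]
  [ -0.04   -0.06   -0.07   -0.05    0.84]
Leontief inverse L = M⁻¹:
  [  1.1109    0.1143    0.2317    0.1473    0.2556]
  [  0.1025    1.0527    0.0599    0.0542    0.1061]
  [  0.0811    0.1129    1.1940    0.0331    0.1131]
  [  0.1460    0.1282    0.2618    1.1722    0.2092]
  [  0.0757    0.0977    0.1304    0.0834    1.2321]
Total output x = L · d:
  x_0 = 1.1109·14 + 0.1143·24 + 0.2317·82 + 0.1473·16 + 0.2556·23 = 45.5288
  x_1 = 0.1025·14 + 1.0527·24 + 0.0599·82 + 0.0542·16 + 0.1061·23 = 34.9183
  x_2 = 0.0811·14 + 0.1129·24 + 1.1940·82 + 0.0331·16 + 0.1131·23 = 104.8809
  x_3 = 0.1460·14 + 0.1282·24 + 0.2618·82 + 1.1722·16 + 0.2092·23 = 50.1561
  x_4 = 0.0757·14 + 0.0977·24 + 0.1304·82 + 0.0834·16 + 1.2321·23 = 43.7687

L[2,0] = 0.0811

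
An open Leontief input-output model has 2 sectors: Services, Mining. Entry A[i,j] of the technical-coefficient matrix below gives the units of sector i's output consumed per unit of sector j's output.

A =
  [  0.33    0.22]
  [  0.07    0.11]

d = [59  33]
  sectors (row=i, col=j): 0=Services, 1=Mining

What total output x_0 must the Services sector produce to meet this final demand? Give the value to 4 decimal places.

Form M = I − A:
  [  0.67   -0.22]
  [ -0.07    0.89]
Leontief inverse L = M⁻¹:
  [  1.5321    0.3787]
  [  0.1205    1.1534]
Total output x = L · d:
  x_0 = 1.5321·59 + 0.3787·33 = 102.8921
  x_1 = 0.1205·59 + 1.1534·33 = 45.1713

102.8921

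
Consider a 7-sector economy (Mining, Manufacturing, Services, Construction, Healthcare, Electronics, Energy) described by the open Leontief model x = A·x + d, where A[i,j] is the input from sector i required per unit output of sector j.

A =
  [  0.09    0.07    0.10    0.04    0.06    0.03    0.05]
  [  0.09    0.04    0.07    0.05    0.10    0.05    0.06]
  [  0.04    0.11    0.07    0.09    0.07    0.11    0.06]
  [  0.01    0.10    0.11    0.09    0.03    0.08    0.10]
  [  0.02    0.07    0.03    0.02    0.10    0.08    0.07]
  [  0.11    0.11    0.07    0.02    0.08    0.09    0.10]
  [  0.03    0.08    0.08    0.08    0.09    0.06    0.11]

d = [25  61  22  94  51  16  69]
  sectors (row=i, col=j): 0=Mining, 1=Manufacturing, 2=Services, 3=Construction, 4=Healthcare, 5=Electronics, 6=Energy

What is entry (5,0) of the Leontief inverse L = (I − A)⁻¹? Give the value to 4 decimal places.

Form M = I − A:
  [  0.91   -0.07   -0.10   -0.04   -0.06   -0.03   -0.05]
  [ -0.09    0.96   -0.07   -0.05   -0.10   -0.05   -0.06]
  [ -0.04   -0.11    0.93   -0.09   -0.07   -0.11   -0.06]
  [ -0.01   -0.10   -0.11    0.91   -0.03   -0.08   -0.10]
  [ -0.02   -0.07   -0.03   -0.02    0.90   -0.08   -0.07]
  [ -0.11   -0.11   -0.07   -0.02   -0.08    0.91   -0.10]
  [ -0.03   -0.08   -0.08   -0.08   -0.09   -0.06    0.89]
Leontief inverse L = M⁻¹:
  [  1.1386    0.1404    0.1644    0.0889    0.1269    0.0917    0.1148]
  [  0.1390    1.1138    0.1356    0.0983    0.1699    0.1143    0.1293]
  [  0.1033    0.2005    1.1512    0.1500    0.1553    0.1901    0.1474]
  [  0.0674    0.1885    0.1893    1.1532    0.1113    0.1589    0.1854]
  [  0.0635    0.1315    0.0826    0.0583    1.1635    0.1354    0.1313]
  [  0.1788    0.2011    0.1535    0.0801    0.1715    1.1689    0.1878]
  [  0.0847    0.1667    0.1569    0.1403    0.1727    0.1372    1.1949]
Total output x = L · d:
  x_0 = 1.1386·25 + 0.1404·61 + 0.1644·22 + 0.0889·94 + 0.1269·51 + 0.0917·16 + 0.1148·69 = 64.8675
  x_1 = 0.1390·25 + 1.1138·61 + 0.1356·22 + 0.0983·94 + 0.1699·51 + 0.1143·16 + 0.1293·69 = 103.0653
  x_2 = 0.1033·25 + 0.2005·61 + 1.1512·22 + 0.1500·94 + 0.1553·51 + 0.1901·16 + 0.1474·69 = 75.3655
  x_3 = 0.0674·25 + 0.1885·61 + 0.1893·22 + 1.1532·94 + 0.1113·51 + 0.1589·16 + 0.1854·69 = 146.7587
  x_4 = 0.0635·25 + 0.1315·61 + 0.0826·22 + 0.0583·94 + 1.1635·51 + 0.1354·16 + 0.1313·69 = 87.4642
  x_5 = 0.1788·25 + 0.2011·61 + 0.1535·22 + 0.0801·94 + 0.1715·51 + 1.1689·16 + 0.1878·69 = 68.0420
  x_6 = 0.0847·25 + 0.1667·61 + 0.1569·22 + 0.1403·94 + 0.1727·51 + 0.1372·16 + 1.1949·69 = 122.3769

L[5,0] = 0.1788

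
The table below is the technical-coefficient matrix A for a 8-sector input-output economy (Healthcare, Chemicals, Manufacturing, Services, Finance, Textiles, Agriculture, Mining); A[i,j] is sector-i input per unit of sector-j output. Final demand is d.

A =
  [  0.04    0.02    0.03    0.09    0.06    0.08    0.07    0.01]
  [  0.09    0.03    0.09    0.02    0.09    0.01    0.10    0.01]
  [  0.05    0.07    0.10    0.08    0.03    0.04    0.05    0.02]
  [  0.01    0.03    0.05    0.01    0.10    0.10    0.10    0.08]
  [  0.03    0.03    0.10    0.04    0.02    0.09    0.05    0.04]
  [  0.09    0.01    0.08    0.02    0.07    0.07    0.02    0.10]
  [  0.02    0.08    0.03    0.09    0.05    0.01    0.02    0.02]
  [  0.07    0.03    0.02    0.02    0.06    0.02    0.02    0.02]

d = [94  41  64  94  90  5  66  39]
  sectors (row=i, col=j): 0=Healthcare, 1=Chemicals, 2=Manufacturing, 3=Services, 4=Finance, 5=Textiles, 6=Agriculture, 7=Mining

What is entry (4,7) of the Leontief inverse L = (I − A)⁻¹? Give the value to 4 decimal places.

L[4,7] = 0.0679

Form M = I − A:
  [  0.96   -0.02   -0.03   -0.09   -0.06   -0.08   -0.07   -0.01]
  [ -0.09    0.97   -0.09   -0.02   -0.09   -0.01   -0.10   -0.01]
  [ -0.05   -0.07    0.90   -0.08   -0.03   -0.04   -0.05   -0.02]
  [ -0.01   -0.03   -0.05    0.99   -0.10   -0.10   -0.10   -0.08]
  [ -0.03   -0.03   -0.10   -0.04    0.98   -0.09   -0.05   -0.04]
  [ -0.09   -0.01   -0.08   -0.02   -0.07    0.93   -0.02   -0.10]
  [ -0.02   -0.08   -0.03   -0.09   -0.05   -0.01    0.98   -0.02]
  [ -0.07   -0.03   -0.02   -0.02   -0.06   -0.02   -0.02    0.98]
Leontief inverse L = M⁻¹:
  [  1.0707    0.0455    0.0733    0.1211    0.1009    0.1206    0.1057    0.0413]
  [  0.1213    1.0623    0.1378    0.0631    0.1283    0.0492    0.1388    0.0331]
  [  0.0858    0.1007    1.1502    0.1169    0.0751    0.0798    0.0935    0.0480]
  [  0.0504    0.0611    0.1011    1.0471    0.1423    0.1395    0.1342    0.1115]
  [  0.0652    0.0571    0.1450    0.0730    1.0589    0.1251    0.0833    0.0679]
  [  0.1290    0.0371    0.1272    0.0574    0.1113    1.1125    0.0564    0.1282]
  [  0.0455    0.1006    0.0669    0.1125    0.0848    0.0404    1.0548    0.0412]
  [  0.0905    0.0454    0.0478    0.0423    0.0844    0.0458    0.0442    1.0352]
Total output x = L · d:
  x_0 = 1.0707·94 + 0.0455·41 + 0.0733·64 + 0.1211·94 + 0.1009·90 + 0.1206·5 + 0.1057·66 + 0.0413·39 = 136.8555
  x_1 = 0.1213·94 + 1.0623·41 + 0.1378·64 + 0.0631·94 + 0.1283·90 + 0.0492·5 + 0.1388·66 + 0.0331·39 = 91.9441
  x_2 = 0.0858·94 + 0.1007·41 + 1.1502·64 + 0.1169·94 + 0.0751·90 + 0.0798·5 + 0.0935·66 + 0.0480·39 = 111.9914
  x_3 = 0.0504·94 + 0.0611·41 + 0.1011·64 + 1.0471·94 + 0.1423·90 + 0.1395·5 + 0.1342·66 + 0.1115·39 = 138.8444
  x_4 = 0.0652·94 + 0.0571·41 + 0.1450·64 + 0.0730·94 + 1.0589·90 + 0.1251·5 + 0.0833·66 + 0.0679·39 = 128.6805
  x_5 = 0.1290·94 + 0.0371·41 + 0.1272·64 + 0.0574·94 + 0.1113·90 + 1.1125·5 + 0.0564·66 + 0.1282·39 = 51.4825
  x_6 = 0.0455·94 + 0.1006·41 + 0.0669·64 + 0.1125·94 + 0.0848·90 + 0.0404·5 + 1.0548·66 + 0.0412·39 = 102.3139
  x_7 = 0.0905·94 + 0.0454·41 + 0.0478·64 + 0.0423·94 + 0.0844·90 + 0.0458·5 + 0.0442·66 + 1.0352·39 = 68.5221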